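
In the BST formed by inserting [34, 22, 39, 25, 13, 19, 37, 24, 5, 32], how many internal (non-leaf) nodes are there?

Tree built from: [34, 22, 39, 25, 13, 19, 37, 24, 5, 32]
Tree (level-order array): [34, 22, 39, 13, 25, 37, None, 5, 19, 24, 32]
Rule: An internal node has at least one child.
Per-node child counts:
  node 34: 2 child(ren)
  node 22: 2 child(ren)
  node 13: 2 child(ren)
  node 5: 0 child(ren)
  node 19: 0 child(ren)
  node 25: 2 child(ren)
  node 24: 0 child(ren)
  node 32: 0 child(ren)
  node 39: 1 child(ren)
  node 37: 0 child(ren)
Matching nodes: [34, 22, 13, 25, 39]
Count of internal (non-leaf) nodes: 5


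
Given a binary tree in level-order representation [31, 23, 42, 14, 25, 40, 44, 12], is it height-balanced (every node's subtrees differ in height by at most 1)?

Tree (level-order array): [31, 23, 42, 14, 25, 40, 44, 12]
Definition: a tree is height-balanced if, at every node, |h(left) - h(right)| <= 1 (empty subtree has height -1).
Bottom-up per-node check:
  node 12: h_left=-1, h_right=-1, diff=0 [OK], height=0
  node 14: h_left=0, h_right=-1, diff=1 [OK], height=1
  node 25: h_left=-1, h_right=-1, diff=0 [OK], height=0
  node 23: h_left=1, h_right=0, diff=1 [OK], height=2
  node 40: h_left=-1, h_right=-1, diff=0 [OK], height=0
  node 44: h_left=-1, h_right=-1, diff=0 [OK], height=0
  node 42: h_left=0, h_right=0, diff=0 [OK], height=1
  node 31: h_left=2, h_right=1, diff=1 [OK], height=3
All nodes satisfy the balance condition.
Result: Balanced


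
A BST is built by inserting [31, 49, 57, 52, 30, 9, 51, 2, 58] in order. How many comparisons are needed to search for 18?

Search path for 18: 31 -> 30 -> 9
Found: False
Comparisons: 3


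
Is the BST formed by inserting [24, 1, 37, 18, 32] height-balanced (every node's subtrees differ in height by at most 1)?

Tree (level-order array): [24, 1, 37, None, 18, 32]
Definition: a tree is height-balanced if, at every node, |h(left) - h(right)| <= 1 (empty subtree has height -1).
Bottom-up per-node check:
  node 18: h_left=-1, h_right=-1, diff=0 [OK], height=0
  node 1: h_left=-1, h_right=0, diff=1 [OK], height=1
  node 32: h_left=-1, h_right=-1, diff=0 [OK], height=0
  node 37: h_left=0, h_right=-1, diff=1 [OK], height=1
  node 24: h_left=1, h_right=1, diff=0 [OK], height=2
All nodes satisfy the balance condition.
Result: Balanced


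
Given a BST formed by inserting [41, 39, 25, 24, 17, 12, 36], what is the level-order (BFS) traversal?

Tree insertion order: [41, 39, 25, 24, 17, 12, 36]
Tree (level-order array): [41, 39, None, 25, None, 24, 36, 17, None, None, None, 12]
BFS from the root, enqueuing left then right child of each popped node:
  queue [41] -> pop 41, enqueue [39], visited so far: [41]
  queue [39] -> pop 39, enqueue [25], visited so far: [41, 39]
  queue [25] -> pop 25, enqueue [24, 36], visited so far: [41, 39, 25]
  queue [24, 36] -> pop 24, enqueue [17], visited so far: [41, 39, 25, 24]
  queue [36, 17] -> pop 36, enqueue [none], visited so far: [41, 39, 25, 24, 36]
  queue [17] -> pop 17, enqueue [12], visited so far: [41, 39, 25, 24, 36, 17]
  queue [12] -> pop 12, enqueue [none], visited so far: [41, 39, 25, 24, 36, 17, 12]
Result: [41, 39, 25, 24, 36, 17, 12]


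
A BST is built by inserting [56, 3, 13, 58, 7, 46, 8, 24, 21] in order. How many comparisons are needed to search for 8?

Search path for 8: 56 -> 3 -> 13 -> 7 -> 8
Found: True
Comparisons: 5


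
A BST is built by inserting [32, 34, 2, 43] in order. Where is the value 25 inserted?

Starting tree (level order): [32, 2, 34, None, None, None, 43]
Insertion path: 32 -> 2
Result: insert 25 as right child of 2
Final tree (level order): [32, 2, 34, None, 25, None, 43]


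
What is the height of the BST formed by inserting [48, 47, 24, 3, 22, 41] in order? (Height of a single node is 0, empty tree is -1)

Insertion order: [48, 47, 24, 3, 22, 41]
Tree (level-order array): [48, 47, None, 24, None, 3, 41, None, 22]
Compute height bottom-up (empty subtree = -1):
  height(22) = 1 + max(-1, -1) = 0
  height(3) = 1 + max(-1, 0) = 1
  height(41) = 1 + max(-1, -1) = 0
  height(24) = 1 + max(1, 0) = 2
  height(47) = 1 + max(2, -1) = 3
  height(48) = 1 + max(3, -1) = 4
Height = 4


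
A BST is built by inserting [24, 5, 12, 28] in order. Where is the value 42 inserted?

Starting tree (level order): [24, 5, 28, None, 12]
Insertion path: 24 -> 28
Result: insert 42 as right child of 28
Final tree (level order): [24, 5, 28, None, 12, None, 42]


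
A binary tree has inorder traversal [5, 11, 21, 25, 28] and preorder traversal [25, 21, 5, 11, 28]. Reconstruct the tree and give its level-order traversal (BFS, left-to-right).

Inorder:  [5, 11, 21, 25, 28]
Preorder: [25, 21, 5, 11, 28]
Algorithm: preorder visits root first, so consume preorder in order;
for each root, split the current inorder slice at that value into
left-subtree inorder and right-subtree inorder, then recurse.
Recursive splits:
  root=25; inorder splits into left=[5, 11, 21], right=[28]
  root=21; inorder splits into left=[5, 11], right=[]
  root=5; inorder splits into left=[], right=[11]
  root=11; inorder splits into left=[], right=[]
  root=28; inorder splits into left=[], right=[]
Reconstructed level-order: [25, 21, 28, 5, 11]


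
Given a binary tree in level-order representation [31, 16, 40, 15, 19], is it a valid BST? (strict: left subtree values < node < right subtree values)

Level-order array: [31, 16, 40, 15, 19]
Validate using subtree bounds (lo, hi): at each node, require lo < value < hi,
then recurse left with hi=value and right with lo=value.
Preorder trace (stopping at first violation):
  at node 31 with bounds (-inf, +inf): OK
  at node 16 with bounds (-inf, 31): OK
  at node 15 with bounds (-inf, 16): OK
  at node 19 with bounds (16, 31): OK
  at node 40 with bounds (31, +inf): OK
No violation found at any node.
Result: Valid BST


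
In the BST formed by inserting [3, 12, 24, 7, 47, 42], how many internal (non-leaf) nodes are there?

Tree built from: [3, 12, 24, 7, 47, 42]
Tree (level-order array): [3, None, 12, 7, 24, None, None, None, 47, 42]
Rule: An internal node has at least one child.
Per-node child counts:
  node 3: 1 child(ren)
  node 12: 2 child(ren)
  node 7: 0 child(ren)
  node 24: 1 child(ren)
  node 47: 1 child(ren)
  node 42: 0 child(ren)
Matching nodes: [3, 12, 24, 47]
Count of internal (non-leaf) nodes: 4


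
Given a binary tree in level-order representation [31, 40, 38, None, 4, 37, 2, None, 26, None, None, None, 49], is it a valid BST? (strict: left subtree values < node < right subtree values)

Level-order array: [31, 40, 38, None, 4, 37, 2, None, 26, None, None, None, 49]
Validate using subtree bounds (lo, hi): at each node, require lo < value < hi,
then recurse left with hi=value and right with lo=value.
Preorder trace (stopping at first violation):
  at node 31 with bounds (-inf, +inf): OK
  at node 40 with bounds (-inf, 31): VIOLATION
Node 40 violates its bound: not (-inf < 40 < 31).
Result: Not a valid BST


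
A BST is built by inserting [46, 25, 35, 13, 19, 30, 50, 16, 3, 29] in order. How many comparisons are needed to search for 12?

Search path for 12: 46 -> 25 -> 13 -> 3
Found: False
Comparisons: 4


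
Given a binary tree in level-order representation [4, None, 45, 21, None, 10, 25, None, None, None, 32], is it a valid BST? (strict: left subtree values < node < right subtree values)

Level-order array: [4, None, 45, 21, None, 10, 25, None, None, None, 32]
Validate using subtree bounds (lo, hi): at each node, require lo < value < hi,
then recurse left with hi=value and right with lo=value.
Preorder trace (stopping at first violation):
  at node 4 with bounds (-inf, +inf): OK
  at node 45 with bounds (4, +inf): OK
  at node 21 with bounds (4, 45): OK
  at node 10 with bounds (4, 21): OK
  at node 25 with bounds (21, 45): OK
  at node 32 with bounds (25, 45): OK
No violation found at any node.
Result: Valid BST


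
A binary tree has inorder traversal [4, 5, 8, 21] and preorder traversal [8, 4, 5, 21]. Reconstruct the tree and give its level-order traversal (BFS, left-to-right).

Inorder:  [4, 5, 8, 21]
Preorder: [8, 4, 5, 21]
Algorithm: preorder visits root first, so consume preorder in order;
for each root, split the current inorder slice at that value into
left-subtree inorder and right-subtree inorder, then recurse.
Recursive splits:
  root=8; inorder splits into left=[4, 5], right=[21]
  root=4; inorder splits into left=[], right=[5]
  root=5; inorder splits into left=[], right=[]
  root=21; inorder splits into left=[], right=[]
Reconstructed level-order: [8, 4, 21, 5]


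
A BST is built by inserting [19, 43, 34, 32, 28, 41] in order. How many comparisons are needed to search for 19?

Search path for 19: 19
Found: True
Comparisons: 1


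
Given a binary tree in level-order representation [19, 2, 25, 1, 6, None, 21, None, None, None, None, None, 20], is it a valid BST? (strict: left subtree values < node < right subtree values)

Level-order array: [19, 2, 25, 1, 6, None, 21, None, None, None, None, None, 20]
Validate using subtree bounds (lo, hi): at each node, require lo < value < hi,
then recurse left with hi=value and right with lo=value.
Preorder trace (stopping at first violation):
  at node 19 with bounds (-inf, +inf): OK
  at node 2 with bounds (-inf, 19): OK
  at node 1 with bounds (-inf, 2): OK
  at node 6 with bounds (2, 19): OK
  at node 25 with bounds (19, +inf): OK
  at node 21 with bounds (25, +inf): VIOLATION
Node 21 violates its bound: not (25 < 21 < +inf).
Result: Not a valid BST


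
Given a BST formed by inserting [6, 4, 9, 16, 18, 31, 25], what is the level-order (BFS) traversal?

Tree insertion order: [6, 4, 9, 16, 18, 31, 25]
Tree (level-order array): [6, 4, 9, None, None, None, 16, None, 18, None, 31, 25]
BFS from the root, enqueuing left then right child of each popped node:
  queue [6] -> pop 6, enqueue [4, 9], visited so far: [6]
  queue [4, 9] -> pop 4, enqueue [none], visited so far: [6, 4]
  queue [9] -> pop 9, enqueue [16], visited so far: [6, 4, 9]
  queue [16] -> pop 16, enqueue [18], visited so far: [6, 4, 9, 16]
  queue [18] -> pop 18, enqueue [31], visited so far: [6, 4, 9, 16, 18]
  queue [31] -> pop 31, enqueue [25], visited so far: [6, 4, 9, 16, 18, 31]
  queue [25] -> pop 25, enqueue [none], visited so far: [6, 4, 9, 16, 18, 31, 25]
Result: [6, 4, 9, 16, 18, 31, 25]


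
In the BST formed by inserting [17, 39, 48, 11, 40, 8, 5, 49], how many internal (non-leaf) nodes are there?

Tree built from: [17, 39, 48, 11, 40, 8, 5, 49]
Tree (level-order array): [17, 11, 39, 8, None, None, 48, 5, None, 40, 49]
Rule: An internal node has at least one child.
Per-node child counts:
  node 17: 2 child(ren)
  node 11: 1 child(ren)
  node 8: 1 child(ren)
  node 5: 0 child(ren)
  node 39: 1 child(ren)
  node 48: 2 child(ren)
  node 40: 0 child(ren)
  node 49: 0 child(ren)
Matching nodes: [17, 11, 8, 39, 48]
Count of internal (non-leaf) nodes: 5


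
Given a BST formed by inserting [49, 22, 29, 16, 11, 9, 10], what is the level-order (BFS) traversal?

Tree insertion order: [49, 22, 29, 16, 11, 9, 10]
Tree (level-order array): [49, 22, None, 16, 29, 11, None, None, None, 9, None, None, 10]
BFS from the root, enqueuing left then right child of each popped node:
  queue [49] -> pop 49, enqueue [22], visited so far: [49]
  queue [22] -> pop 22, enqueue [16, 29], visited so far: [49, 22]
  queue [16, 29] -> pop 16, enqueue [11], visited so far: [49, 22, 16]
  queue [29, 11] -> pop 29, enqueue [none], visited so far: [49, 22, 16, 29]
  queue [11] -> pop 11, enqueue [9], visited so far: [49, 22, 16, 29, 11]
  queue [9] -> pop 9, enqueue [10], visited so far: [49, 22, 16, 29, 11, 9]
  queue [10] -> pop 10, enqueue [none], visited so far: [49, 22, 16, 29, 11, 9, 10]
Result: [49, 22, 16, 29, 11, 9, 10]


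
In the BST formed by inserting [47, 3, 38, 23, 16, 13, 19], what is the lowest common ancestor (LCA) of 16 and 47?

Tree insertion order: [47, 3, 38, 23, 16, 13, 19]
Tree (level-order array): [47, 3, None, None, 38, 23, None, 16, None, 13, 19]
In a BST, the LCA of p=16, q=47 is the first node v on the
root-to-leaf path with p <= v <= q (go left if both < v, right if both > v).
Walk from root:
  at 47: 16 <= 47 <= 47, this is the LCA
LCA = 47


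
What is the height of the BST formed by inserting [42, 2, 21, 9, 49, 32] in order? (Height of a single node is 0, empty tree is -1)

Insertion order: [42, 2, 21, 9, 49, 32]
Tree (level-order array): [42, 2, 49, None, 21, None, None, 9, 32]
Compute height bottom-up (empty subtree = -1):
  height(9) = 1 + max(-1, -1) = 0
  height(32) = 1 + max(-1, -1) = 0
  height(21) = 1 + max(0, 0) = 1
  height(2) = 1 + max(-1, 1) = 2
  height(49) = 1 + max(-1, -1) = 0
  height(42) = 1 + max(2, 0) = 3
Height = 3


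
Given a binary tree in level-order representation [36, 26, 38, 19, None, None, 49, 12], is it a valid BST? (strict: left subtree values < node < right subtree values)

Level-order array: [36, 26, 38, 19, None, None, 49, 12]
Validate using subtree bounds (lo, hi): at each node, require lo < value < hi,
then recurse left with hi=value and right with lo=value.
Preorder trace (stopping at first violation):
  at node 36 with bounds (-inf, +inf): OK
  at node 26 with bounds (-inf, 36): OK
  at node 19 with bounds (-inf, 26): OK
  at node 12 with bounds (-inf, 19): OK
  at node 38 with bounds (36, +inf): OK
  at node 49 with bounds (38, +inf): OK
No violation found at any node.
Result: Valid BST


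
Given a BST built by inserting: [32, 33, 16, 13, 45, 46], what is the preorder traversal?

Tree insertion order: [32, 33, 16, 13, 45, 46]
Tree (level-order array): [32, 16, 33, 13, None, None, 45, None, None, None, 46]
Preorder traversal: [32, 16, 13, 33, 45, 46]


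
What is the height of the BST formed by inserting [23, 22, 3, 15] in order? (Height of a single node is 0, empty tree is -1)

Insertion order: [23, 22, 3, 15]
Tree (level-order array): [23, 22, None, 3, None, None, 15]
Compute height bottom-up (empty subtree = -1):
  height(15) = 1 + max(-1, -1) = 0
  height(3) = 1 + max(-1, 0) = 1
  height(22) = 1 + max(1, -1) = 2
  height(23) = 1 + max(2, -1) = 3
Height = 3


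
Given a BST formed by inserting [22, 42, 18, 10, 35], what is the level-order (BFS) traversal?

Tree insertion order: [22, 42, 18, 10, 35]
Tree (level-order array): [22, 18, 42, 10, None, 35]
BFS from the root, enqueuing left then right child of each popped node:
  queue [22] -> pop 22, enqueue [18, 42], visited so far: [22]
  queue [18, 42] -> pop 18, enqueue [10], visited so far: [22, 18]
  queue [42, 10] -> pop 42, enqueue [35], visited so far: [22, 18, 42]
  queue [10, 35] -> pop 10, enqueue [none], visited so far: [22, 18, 42, 10]
  queue [35] -> pop 35, enqueue [none], visited so far: [22, 18, 42, 10, 35]
Result: [22, 18, 42, 10, 35]


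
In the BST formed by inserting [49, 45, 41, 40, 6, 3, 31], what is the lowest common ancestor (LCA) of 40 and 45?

Tree insertion order: [49, 45, 41, 40, 6, 3, 31]
Tree (level-order array): [49, 45, None, 41, None, 40, None, 6, None, 3, 31]
In a BST, the LCA of p=40, q=45 is the first node v on the
root-to-leaf path with p <= v <= q (go left if both < v, right if both > v).
Walk from root:
  at 49: both 40 and 45 < 49, go left
  at 45: 40 <= 45 <= 45, this is the LCA
LCA = 45


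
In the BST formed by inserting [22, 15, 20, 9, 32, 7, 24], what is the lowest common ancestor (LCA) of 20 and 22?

Tree insertion order: [22, 15, 20, 9, 32, 7, 24]
Tree (level-order array): [22, 15, 32, 9, 20, 24, None, 7]
In a BST, the LCA of p=20, q=22 is the first node v on the
root-to-leaf path with p <= v <= q (go left if both < v, right if both > v).
Walk from root:
  at 22: 20 <= 22 <= 22, this is the LCA
LCA = 22


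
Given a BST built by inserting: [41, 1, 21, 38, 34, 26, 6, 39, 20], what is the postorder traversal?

Tree insertion order: [41, 1, 21, 38, 34, 26, 6, 39, 20]
Tree (level-order array): [41, 1, None, None, 21, 6, 38, None, 20, 34, 39, None, None, 26]
Postorder traversal: [20, 6, 26, 34, 39, 38, 21, 1, 41]


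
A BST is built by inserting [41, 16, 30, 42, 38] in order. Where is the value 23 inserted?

Starting tree (level order): [41, 16, 42, None, 30, None, None, None, 38]
Insertion path: 41 -> 16 -> 30
Result: insert 23 as left child of 30
Final tree (level order): [41, 16, 42, None, 30, None, None, 23, 38]


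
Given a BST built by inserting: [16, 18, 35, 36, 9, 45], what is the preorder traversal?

Tree insertion order: [16, 18, 35, 36, 9, 45]
Tree (level-order array): [16, 9, 18, None, None, None, 35, None, 36, None, 45]
Preorder traversal: [16, 9, 18, 35, 36, 45]


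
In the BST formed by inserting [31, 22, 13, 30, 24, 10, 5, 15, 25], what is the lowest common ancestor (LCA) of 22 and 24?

Tree insertion order: [31, 22, 13, 30, 24, 10, 5, 15, 25]
Tree (level-order array): [31, 22, None, 13, 30, 10, 15, 24, None, 5, None, None, None, None, 25]
In a BST, the LCA of p=22, q=24 is the first node v on the
root-to-leaf path with p <= v <= q (go left if both < v, right if both > v).
Walk from root:
  at 31: both 22 and 24 < 31, go left
  at 22: 22 <= 22 <= 24, this is the LCA
LCA = 22


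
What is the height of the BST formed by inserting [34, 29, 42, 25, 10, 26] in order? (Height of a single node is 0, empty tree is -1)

Insertion order: [34, 29, 42, 25, 10, 26]
Tree (level-order array): [34, 29, 42, 25, None, None, None, 10, 26]
Compute height bottom-up (empty subtree = -1):
  height(10) = 1 + max(-1, -1) = 0
  height(26) = 1 + max(-1, -1) = 0
  height(25) = 1 + max(0, 0) = 1
  height(29) = 1 + max(1, -1) = 2
  height(42) = 1 + max(-1, -1) = 0
  height(34) = 1 + max(2, 0) = 3
Height = 3


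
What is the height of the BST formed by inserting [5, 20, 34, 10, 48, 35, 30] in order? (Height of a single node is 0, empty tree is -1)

Insertion order: [5, 20, 34, 10, 48, 35, 30]
Tree (level-order array): [5, None, 20, 10, 34, None, None, 30, 48, None, None, 35]
Compute height bottom-up (empty subtree = -1):
  height(10) = 1 + max(-1, -1) = 0
  height(30) = 1 + max(-1, -1) = 0
  height(35) = 1 + max(-1, -1) = 0
  height(48) = 1 + max(0, -1) = 1
  height(34) = 1 + max(0, 1) = 2
  height(20) = 1 + max(0, 2) = 3
  height(5) = 1 + max(-1, 3) = 4
Height = 4


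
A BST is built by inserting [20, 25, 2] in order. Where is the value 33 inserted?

Starting tree (level order): [20, 2, 25]
Insertion path: 20 -> 25
Result: insert 33 as right child of 25
Final tree (level order): [20, 2, 25, None, None, None, 33]


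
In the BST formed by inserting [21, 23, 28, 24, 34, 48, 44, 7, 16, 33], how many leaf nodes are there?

Tree built from: [21, 23, 28, 24, 34, 48, 44, 7, 16, 33]
Tree (level-order array): [21, 7, 23, None, 16, None, 28, None, None, 24, 34, None, None, 33, 48, None, None, 44]
Rule: A leaf has 0 children.
Per-node child counts:
  node 21: 2 child(ren)
  node 7: 1 child(ren)
  node 16: 0 child(ren)
  node 23: 1 child(ren)
  node 28: 2 child(ren)
  node 24: 0 child(ren)
  node 34: 2 child(ren)
  node 33: 0 child(ren)
  node 48: 1 child(ren)
  node 44: 0 child(ren)
Matching nodes: [16, 24, 33, 44]
Count of leaf nodes: 4


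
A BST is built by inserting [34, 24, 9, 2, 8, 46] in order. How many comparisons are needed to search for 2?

Search path for 2: 34 -> 24 -> 9 -> 2
Found: True
Comparisons: 4


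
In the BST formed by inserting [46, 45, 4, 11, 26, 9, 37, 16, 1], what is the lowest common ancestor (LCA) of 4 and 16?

Tree insertion order: [46, 45, 4, 11, 26, 9, 37, 16, 1]
Tree (level-order array): [46, 45, None, 4, None, 1, 11, None, None, 9, 26, None, None, 16, 37]
In a BST, the LCA of p=4, q=16 is the first node v on the
root-to-leaf path with p <= v <= q (go left if both < v, right if both > v).
Walk from root:
  at 46: both 4 and 16 < 46, go left
  at 45: both 4 and 16 < 45, go left
  at 4: 4 <= 4 <= 16, this is the LCA
LCA = 4


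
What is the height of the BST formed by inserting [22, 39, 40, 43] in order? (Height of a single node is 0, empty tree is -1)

Insertion order: [22, 39, 40, 43]
Tree (level-order array): [22, None, 39, None, 40, None, 43]
Compute height bottom-up (empty subtree = -1):
  height(43) = 1 + max(-1, -1) = 0
  height(40) = 1 + max(-1, 0) = 1
  height(39) = 1 + max(-1, 1) = 2
  height(22) = 1 + max(-1, 2) = 3
Height = 3


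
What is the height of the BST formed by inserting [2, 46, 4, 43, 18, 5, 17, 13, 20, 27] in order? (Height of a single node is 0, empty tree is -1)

Insertion order: [2, 46, 4, 43, 18, 5, 17, 13, 20, 27]
Tree (level-order array): [2, None, 46, 4, None, None, 43, 18, None, 5, 20, None, 17, None, 27, 13]
Compute height bottom-up (empty subtree = -1):
  height(13) = 1 + max(-1, -1) = 0
  height(17) = 1 + max(0, -1) = 1
  height(5) = 1 + max(-1, 1) = 2
  height(27) = 1 + max(-1, -1) = 0
  height(20) = 1 + max(-1, 0) = 1
  height(18) = 1 + max(2, 1) = 3
  height(43) = 1 + max(3, -1) = 4
  height(4) = 1 + max(-1, 4) = 5
  height(46) = 1 + max(5, -1) = 6
  height(2) = 1 + max(-1, 6) = 7
Height = 7


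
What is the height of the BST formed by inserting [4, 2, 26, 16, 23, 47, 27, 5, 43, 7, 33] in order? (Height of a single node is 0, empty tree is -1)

Insertion order: [4, 2, 26, 16, 23, 47, 27, 5, 43, 7, 33]
Tree (level-order array): [4, 2, 26, None, None, 16, 47, 5, 23, 27, None, None, 7, None, None, None, 43, None, None, 33]
Compute height bottom-up (empty subtree = -1):
  height(2) = 1 + max(-1, -1) = 0
  height(7) = 1 + max(-1, -1) = 0
  height(5) = 1 + max(-1, 0) = 1
  height(23) = 1 + max(-1, -1) = 0
  height(16) = 1 + max(1, 0) = 2
  height(33) = 1 + max(-1, -1) = 0
  height(43) = 1 + max(0, -1) = 1
  height(27) = 1 + max(-1, 1) = 2
  height(47) = 1 + max(2, -1) = 3
  height(26) = 1 + max(2, 3) = 4
  height(4) = 1 + max(0, 4) = 5
Height = 5


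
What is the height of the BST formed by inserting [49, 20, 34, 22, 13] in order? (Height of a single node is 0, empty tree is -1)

Insertion order: [49, 20, 34, 22, 13]
Tree (level-order array): [49, 20, None, 13, 34, None, None, 22]
Compute height bottom-up (empty subtree = -1):
  height(13) = 1 + max(-1, -1) = 0
  height(22) = 1 + max(-1, -1) = 0
  height(34) = 1 + max(0, -1) = 1
  height(20) = 1 + max(0, 1) = 2
  height(49) = 1 + max(2, -1) = 3
Height = 3


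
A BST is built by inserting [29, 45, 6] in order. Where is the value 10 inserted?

Starting tree (level order): [29, 6, 45]
Insertion path: 29 -> 6
Result: insert 10 as right child of 6
Final tree (level order): [29, 6, 45, None, 10]


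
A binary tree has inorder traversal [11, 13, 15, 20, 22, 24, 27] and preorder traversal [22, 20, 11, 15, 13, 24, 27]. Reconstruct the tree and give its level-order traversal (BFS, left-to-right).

Inorder:  [11, 13, 15, 20, 22, 24, 27]
Preorder: [22, 20, 11, 15, 13, 24, 27]
Algorithm: preorder visits root first, so consume preorder in order;
for each root, split the current inorder slice at that value into
left-subtree inorder and right-subtree inorder, then recurse.
Recursive splits:
  root=22; inorder splits into left=[11, 13, 15, 20], right=[24, 27]
  root=20; inorder splits into left=[11, 13, 15], right=[]
  root=11; inorder splits into left=[], right=[13, 15]
  root=15; inorder splits into left=[13], right=[]
  root=13; inorder splits into left=[], right=[]
  root=24; inorder splits into left=[], right=[27]
  root=27; inorder splits into left=[], right=[]
Reconstructed level-order: [22, 20, 24, 11, 27, 15, 13]


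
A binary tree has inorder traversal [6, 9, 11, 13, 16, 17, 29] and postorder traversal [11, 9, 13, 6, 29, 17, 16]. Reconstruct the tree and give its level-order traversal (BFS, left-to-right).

Inorder:   [6, 9, 11, 13, 16, 17, 29]
Postorder: [11, 9, 13, 6, 29, 17, 16]
Algorithm: postorder visits root last, so walk postorder right-to-left;
each value is the root of the current inorder slice — split it at that
value, recurse on the right subtree first, then the left.
Recursive splits:
  root=16; inorder splits into left=[6, 9, 11, 13], right=[17, 29]
  root=17; inorder splits into left=[], right=[29]
  root=29; inorder splits into left=[], right=[]
  root=6; inorder splits into left=[], right=[9, 11, 13]
  root=13; inorder splits into left=[9, 11], right=[]
  root=9; inorder splits into left=[], right=[11]
  root=11; inorder splits into left=[], right=[]
Reconstructed level-order: [16, 6, 17, 13, 29, 9, 11]


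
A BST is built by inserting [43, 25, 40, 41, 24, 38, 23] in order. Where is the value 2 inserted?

Starting tree (level order): [43, 25, None, 24, 40, 23, None, 38, 41]
Insertion path: 43 -> 25 -> 24 -> 23
Result: insert 2 as left child of 23
Final tree (level order): [43, 25, None, 24, 40, 23, None, 38, 41, 2]


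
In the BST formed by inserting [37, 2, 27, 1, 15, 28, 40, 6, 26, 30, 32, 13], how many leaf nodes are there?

Tree built from: [37, 2, 27, 1, 15, 28, 40, 6, 26, 30, 32, 13]
Tree (level-order array): [37, 2, 40, 1, 27, None, None, None, None, 15, 28, 6, 26, None, 30, None, 13, None, None, None, 32]
Rule: A leaf has 0 children.
Per-node child counts:
  node 37: 2 child(ren)
  node 2: 2 child(ren)
  node 1: 0 child(ren)
  node 27: 2 child(ren)
  node 15: 2 child(ren)
  node 6: 1 child(ren)
  node 13: 0 child(ren)
  node 26: 0 child(ren)
  node 28: 1 child(ren)
  node 30: 1 child(ren)
  node 32: 0 child(ren)
  node 40: 0 child(ren)
Matching nodes: [1, 13, 26, 32, 40]
Count of leaf nodes: 5


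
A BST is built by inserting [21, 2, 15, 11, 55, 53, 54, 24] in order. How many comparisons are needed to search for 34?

Search path for 34: 21 -> 55 -> 53 -> 24
Found: False
Comparisons: 4


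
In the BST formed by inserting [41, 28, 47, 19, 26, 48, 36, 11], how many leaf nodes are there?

Tree built from: [41, 28, 47, 19, 26, 48, 36, 11]
Tree (level-order array): [41, 28, 47, 19, 36, None, 48, 11, 26]
Rule: A leaf has 0 children.
Per-node child counts:
  node 41: 2 child(ren)
  node 28: 2 child(ren)
  node 19: 2 child(ren)
  node 11: 0 child(ren)
  node 26: 0 child(ren)
  node 36: 0 child(ren)
  node 47: 1 child(ren)
  node 48: 0 child(ren)
Matching nodes: [11, 26, 36, 48]
Count of leaf nodes: 4


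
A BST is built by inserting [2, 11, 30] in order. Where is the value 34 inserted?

Starting tree (level order): [2, None, 11, None, 30]
Insertion path: 2 -> 11 -> 30
Result: insert 34 as right child of 30
Final tree (level order): [2, None, 11, None, 30, None, 34]


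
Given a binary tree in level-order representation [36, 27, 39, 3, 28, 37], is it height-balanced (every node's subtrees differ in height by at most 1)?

Tree (level-order array): [36, 27, 39, 3, 28, 37]
Definition: a tree is height-balanced if, at every node, |h(left) - h(right)| <= 1 (empty subtree has height -1).
Bottom-up per-node check:
  node 3: h_left=-1, h_right=-1, diff=0 [OK], height=0
  node 28: h_left=-1, h_right=-1, diff=0 [OK], height=0
  node 27: h_left=0, h_right=0, diff=0 [OK], height=1
  node 37: h_left=-1, h_right=-1, diff=0 [OK], height=0
  node 39: h_left=0, h_right=-1, diff=1 [OK], height=1
  node 36: h_left=1, h_right=1, diff=0 [OK], height=2
All nodes satisfy the balance condition.
Result: Balanced


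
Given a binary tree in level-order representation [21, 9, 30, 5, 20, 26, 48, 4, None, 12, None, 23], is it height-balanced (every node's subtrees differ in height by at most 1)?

Tree (level-order array): [21, 9, 30, 5, 20, 26, 48, 4, None, 12, None, 23]
Definition: a tree is height-balanced if, at every node, |h(left) - h(right)| <= 1 (empty subtree has height -1).
Bottom-up per-node check:
  node 4: h_left=-1, h_right=-1, diff=0 [OK], height=0
  node 5: h_left=0, h_right=-1, diff=1 [OK], height=1
  node 12: h_left=-1, h_right=-1, diff=0 [OK], height=0
  node 20: h_left=0, h_right=-1, diff=1 [OK], height=1
  node 9: h_left=1, h_right=1, diff=0 [OK], height=2
  node 23: h_left=-1, h_right=-1, diff=0 [OK], height=0
  node 26: h_left=0, h_right=-1, diff=1 [OK], height=1
  node 48: h_left=-1, h_right=-1, diff=0 [OK], height=0
  node 30: h_left=1, h_right=0, diff=1 [OK], height=2
  node 21: h_left=2, h_right=2, diff=0 [OK], height=3
All nodes satisfy the balance condition.
Result: Balanced


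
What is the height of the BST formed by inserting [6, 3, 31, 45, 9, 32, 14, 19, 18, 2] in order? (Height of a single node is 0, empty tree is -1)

Insertion order: [6, 3, 31, 45, 9, 32, 14, 19, 18, 2]
Tree (level-order array): [6, 3, 31, 2, None, 9, 45, None, None, None, 14, 32, None, None, 19, None, None, 18]
Compute height bottom-up (empty subtree = -1):
  height(2) = 1 + max(-1, -1) = 0
  height(3) = 1 + max(0, -1) = 1
  height(18) = 1 + max(-1, -1) = 0
  height(19) = 1 + max(0, -1) = 1
  height(14) = 1 + max(-1, 1) = 2
  height(9) = 1 + max(-1, 2) = 3
  height(32) = 1 + max(-1, -1) = 0
  height(45) = 1 + max(0, -1) = 1
  height(31) = 1 + max(3, 1) = 4
  height(6) = 1 + max(1, 4) = 5
Height = 5


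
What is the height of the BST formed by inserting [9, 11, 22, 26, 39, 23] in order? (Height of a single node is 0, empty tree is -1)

Insertion order: [9, 11, 22, 26, 39, 23]
Tree (level-order array): [9, None, 11, None, 22, None, 26, 23, 39]
Compute height bottom-up (empty subtree = -1):
  height(23) = 1 + max(-1, -1) = 0
  height(39) = 1 + max(-1, -1) = 0
  height(26) = 1 + max(0, 0) = 1
  height(22) = 1 + max(-1, 1) = 2
  height(11) = 1 + max(-1, 2) = 3
  height(9) = 1 + max(-1, 3) = 4
Height = 4


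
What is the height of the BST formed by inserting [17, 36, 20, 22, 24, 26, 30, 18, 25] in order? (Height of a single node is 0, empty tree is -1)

Insertion order: [17, 36, 20, 22, 24, 26, 30, 18, 25]
Tree (level-order array): [17, None, 36, 20, None, 18, 22, None, None, None, 24, None, 26, 25, 30]
Compute height bottom-up (empty subtree = -1):
  height(18) = 1 + max(-1, -1) = 0
  height(25) = 1 + max(-1, -1) = 0
  height(30) = 1 + max(-1, -1) = 0
  height(26) = 1 + max(0, 0) = 1
  height(24) = 1 + max(-1, 1) = 2
  height(22) = 1 + max(-1, 2) = 3
  height(20) = 1 + max(0, 3) = 4
  height(36) = 1 + max(4, -1) = 5
  height(17) = 1 + max(-1, 5) = 6
Height = 6


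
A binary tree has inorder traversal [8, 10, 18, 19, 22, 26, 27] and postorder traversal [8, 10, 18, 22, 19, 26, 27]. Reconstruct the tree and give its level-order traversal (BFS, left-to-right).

Inorder:   [8, 10, 18, 19, 22, 26, 27]
Postorder: [8, 10, 18, 22, 19, 26, 27]
Algorithm: postorder visits root last, so walk postorder right-to-left;
each value is the root of the current inorder slice — split it at that
value, recurse on the right subtree first, then the left.
Recursive splits:
  root=27; inorder splits into left=[8, 10, 18, 19, 22, 26], right=[]
  root=26; inorder splits into left=[8, 10, 18, 19, 22], right=[]
  root=19; inorder splits into left=[8, 10, 18], right=[22]
  root=22; inorder splits into left=[], right=[]
  root=18; inorder splits into left=[8, 10], right=[]
  root=10; inorder splits into left=[8], right=[]
  root=8; inorder splits into left=[], right=[]
Reconstructed level-order: [27, 26, 19, 18, 22, 10, 8]


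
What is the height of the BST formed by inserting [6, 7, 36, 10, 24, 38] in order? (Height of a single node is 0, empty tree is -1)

Insertion order: [6, 7, 36, 10, 24, 38]
Tree (level-order array): [6, None, 7, None, 36, 10, 38, None, 24]
Compute height bottom-up (empty subtree = -1):
  height(24) = 1 + max(-1, -1) = 0
  height(10) = 1 + max(-1, 0) = 1
  height(38) = 1 + max(-1, -1) = 0
  height(36) = 1 + max(1, 0) = 2
  height(7) = 1 + max(-1, 2) = 3
  height(6) = 1 + max(-1, 3) = 4
Height = 4


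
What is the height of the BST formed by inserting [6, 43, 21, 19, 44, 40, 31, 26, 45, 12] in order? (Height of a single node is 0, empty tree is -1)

Insertion order: [6, 43, 21, 19, 44, 40, 31, 26, 45, 12]
Tree (level-order array): [6, None, 43, 21, 44, 19, 40, None, 45, 12, None, 31, None, None, None, None, None, 26]
Compute height bottom-up (empty subtree = -1):
  height(12) = 1 + max(-1, -1) = 0
  height(19) = 1 + max(0, -1) = 1
  height(26) = 1 + max(-1, -1) = 0
  height(31) = 1 + max(0, -1) = 1
  height(40) = 1 + max(1, -1) = 2
  height(21) = 1 + max(1, 2) = 3
  height(45) = 1 + max(-1, -1) = 0
  height(44) = 1 + max(-1, 0) = 1
  height(43) = 1 + max(3, 1) = 4
  height(6) = 1 + max(-1, 4) = 5
Height = 5


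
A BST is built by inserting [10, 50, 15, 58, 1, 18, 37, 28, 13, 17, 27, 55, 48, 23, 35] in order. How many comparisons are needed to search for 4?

Search path for 4: 10 -> 1
Found: False
Comparisons: 2


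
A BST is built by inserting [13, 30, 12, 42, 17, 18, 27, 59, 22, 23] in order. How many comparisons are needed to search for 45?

Search path for 45: 13 -> 30 -> 42 -> 59
Found: False
Comparisons: 4


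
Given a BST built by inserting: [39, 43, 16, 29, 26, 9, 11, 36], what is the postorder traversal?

Tree insertion order: [39, 43, 16, 29, 26, 9, 11, 36]
Tree (level-order array): [39, 16, 43, 9, 29, None, None, None, 11, 26, 36]
Postorder traversal: [11, 9, 26, 36, 29, 16, 43, 39]


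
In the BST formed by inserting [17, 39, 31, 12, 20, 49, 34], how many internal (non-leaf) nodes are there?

Tree built from: [17, 39, 31, 12, 20, 49, 34]
Tree (level-order array): [17, 12, 39, None, None, 31, 49, 20, 34]
Rule: An internal node has at least one child.
Per-node child counts:
  node 17: 2 child(ren)
  node 12: 0 child(ren)
  node 39: 2 child(ren)
  node 31: 2 child(ren)
  node 20: 0 child(ren)
  node 34: 0 child(ren)
  node 49: 0 child(ren)
Matching nodes: [17, 39, 31]
Count of internal (non-leaf) nodes: 3


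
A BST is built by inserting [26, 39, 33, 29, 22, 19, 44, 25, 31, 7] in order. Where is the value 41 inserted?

Starting tree (level order): [26, 22, 39, 19, 25, 33, 44, 7, None, None, None, 29, None, None, None, None, None, None, 31]
Insertion path: 26 -> 39 -> 44
Result: insert 41 as left child of 44
Final tree (level order): [26, 22, 39, 19, 25, 33, 44, 7, None, None, None, 29, None, 41, None, None, None, None, 31]


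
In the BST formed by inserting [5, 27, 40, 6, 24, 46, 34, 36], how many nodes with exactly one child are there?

Tree built from: [5, 27, 40, 6, 24, 46, 34, 36]
Tree (level-order array): [5, None, 27, 6, 40, None, 24, 34, 46, None, None, None, 36]
Rule: These are nodes with exactly 1 non-null child.
Per-node child counts:
  node 5: 1 child(ren)
  node 27: 2 child(ren)
  node 6: 1 child(ren)
  node 24: 0 child(ren)
  node 40: 2 child(ren)
  node 34: 1 child(ren)
  node 36: 0 child(ren)
  node 46: 0 child(ren)
Matching nodes: [5, 6, 34]
Count of nodes with exactly one child: 3


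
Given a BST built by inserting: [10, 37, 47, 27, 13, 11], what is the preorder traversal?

Tree insertion order: [10, 37, 47, 27, 13, 11]
Tree (level-order array): [10, None, 37, 27, 47, 13, None, None, None, 11]
Preorder traversal: [10, 37, 27, 13, 11, 47]


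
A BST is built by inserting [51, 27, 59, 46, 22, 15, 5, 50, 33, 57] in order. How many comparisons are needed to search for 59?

Search path for 59: 51 -> 59
Found: True
Comparisons: 2


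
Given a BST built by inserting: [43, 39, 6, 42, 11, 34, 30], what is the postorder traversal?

Tree insertion order: [43, 39, 6, 42, 11, 34, 30]
Tree (level-order array): [43, 39, None, 6, 42, None, 11, None, None, None, 34, 30]
Postorder traversal: [30, 34, 11, 6, 42, 39, 43]


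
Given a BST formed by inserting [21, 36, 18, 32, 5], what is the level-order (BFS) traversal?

Tree insertion order: [21, 36, 18, 32, 5]
Tree (level-order array): [21, 18, 36, 5, None, 32]
BFS from the root, enqueuing left then right child of each popped node:
  queue [21] -> pop 21, enqueue [18, 36], visited so far: [21]
  queue [18, 36] -> pop 18, enqueue [5], visited so far: [21, 18]
  queue [36, 5] -> pop 36, enqueue [32], visited so far: [21, 18, 36]
  queue [5, 32] -> pop 5, enqueue [none], visited so far: [21, 18, 36, 5]
  queue [32] -> pop 32, enqueue [none], visited so far: [21, 18, 36, 5, 32]
Result: [21, 18, 36, 5, 32]


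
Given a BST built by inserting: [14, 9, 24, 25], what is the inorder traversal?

Tree insertion order: [14, 9, 24, 25]
Tree (level-order array): [14, 9, 24, None, None, None, 25]
Inorder traversal: [9, 14, 24, 25]


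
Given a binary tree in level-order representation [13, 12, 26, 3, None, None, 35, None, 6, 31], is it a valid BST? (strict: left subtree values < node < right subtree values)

Level-order array: [13, 12, 26, 3, None, None, 35, None, 6, 31]
Validate using subtree bounds (lo, hi): at each node, require lo < value < hi,
then recurse left with hi=value and right with lo=value.
Preorder trace (stopping at first violation):
  at node 13 with bounds (-inf, +inf): OK
  at node 12 with bounds (-inf, 13): OK
  at node 3 with bounds (-inf, 12): OK
  at node 6 with bounds (3, 12): OK
  at node 26 with bounds (13, +inf): OK
  at node 35 with bounds (26, +inf): OK
  at node 31 with bounds (26, 35): OK
No violation found at any node.
Result: Valid BST


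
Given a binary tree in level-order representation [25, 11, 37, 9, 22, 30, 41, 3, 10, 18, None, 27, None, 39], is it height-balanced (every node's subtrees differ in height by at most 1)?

Tree (level-order array): [25, 11, 37, 9, 22, 30, 41, 3, 10, 18, None, 27, None, 39]
Definition: a tree is height-balanced if, at every node, |h(left) - h(right)| <= 1 (empty subtree has height -1).
Bottom-up per-node check:
  node 3: h_left=-1, h_right=-1, diff=0 [OK], height=0
  node 10: h_left=-1, h_right=-1, diff=0 [OK], height=0
  node 9: h_left=0, h_right=0, diff=0 [OK], height=1
  node 18: h_left=-1, h_right=-1, diff=0 [OK], height=0
  node 22: h_left=0, h_right=-1, diff=1 [OK], height=1
  node 11: h_left=1, h_right=1, diff=0 [OK], height=2
  node 27: h_left=-1, h_right=-1, diff=0 [OK], height=0
  node 30: h_left=0, h_right=-1, diff=1 [OK], height=1
  node 39: h_left=-1, h_right=-1, diff=0 [OK], height=0
  node 41: h_left=0, h_right=-1, diff=1 [OK], height=1
  node 37: h_left=1, h_right=1, diff=0 [OK], height=2
  node 25: h_left=2, h_right=2, diff=0 [OK], height=3
All nodes satisfy the balance condition.
Result: Balanced


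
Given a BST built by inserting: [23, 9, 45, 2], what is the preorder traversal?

Tree insertion order: [23, 9, 45, 2]
Tree (level-order array): [23, 9, 45, 2]
Preorder traversal: [23, 9, 2, 45]


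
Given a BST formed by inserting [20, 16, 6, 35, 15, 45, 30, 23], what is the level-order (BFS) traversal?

Tree insertion order: [20, 16, 6, 35, 15, 45, 30, 23]
Tree (level-order array): [20, 16, 35, 6, None, 30, 45, None, 15, 23]
BFS from the root, enqueuing left then right child of each popped node:
  queue [20] -> pop 20, enqueue [16, 35], visited so far: [20]
  queue [16, 35] -> pop 16, enqueue [6], visited so far: [20, 16]
  queue [35, 6] -> pop 35, enqueue [30, 45], visited so far: [20, 16, 35]
  queue [6, 30, 45] -> pop 6, enqueue [15], visited so far: [20, 16, 35, 6]
  queue [30, 45, 15] -> pop 30, enqueue [23], visited so far: [20, 16, 35, 6, 30]
  queue [45, 15, 23] -> pop 45, enqueue [none], visited so far: [20, 16, 35, 6, 30, 45]
  queue [15, 23] -> pop 15, enqueue [none], visited so far: [20, 16, 35, 6, 30, 45, 15]
  queue [23] -> pop 23, enqueue [none], visited so far: [20, 16, 35, 6, 30, 45, 15, 23]
Result: [20, 16, 35, 6, 30, 45, 15, 23]


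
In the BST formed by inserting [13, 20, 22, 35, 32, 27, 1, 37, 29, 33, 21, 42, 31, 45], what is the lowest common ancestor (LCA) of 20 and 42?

Tree insertion order: [13, 20, 22, 35, 32, 27, 1, 37, 29, 33, 21, 42, 31, 45]
Tree (level-order array): [13, 1, 20, None, None, None, 22, 21, 35, None, None, 32, 37, 27, 33, None, 42, None, 29, None, None, None, 45, None, 31]
In a BST, the LCA of p=20, q=42 is the first node v on the
root-to-leaf path with p <= v <= q (go left if both < v, right if both > v).
Walk from root:
  at 13: both 20 and 42 > 13, go right
  at 20: 20 <= 20 <= 42, this is the LCA
LCA = 20


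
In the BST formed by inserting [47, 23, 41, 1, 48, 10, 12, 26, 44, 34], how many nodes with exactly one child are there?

Tree built from: [47, 23, 41, 1, 48, 10, 12, 26, 44, 34]
Tree (level-order array): [47, 23, 48, 1, 41, None, None, None, 10, 26, 44, None, 12, None, 34]
Rule: These are nodes with exactly 1 non-null child.
Per-node child counts:
  node 47: 2 child(ren)
  node 23: 2 child(ren)
  node 1: 1 child(ren)
  node 10: 1 child(ren)
  node 12: 0 child(ren)
  node 41: 2 child(ren)
  node 26: 1 child(ren)
  node 34: 0 child(ren)
  node 44: 0 child(ren)
  node 48: 0 child(ren)
Matching nodes: [1, 10, 26]
Count of nodes with exactly one child: 3
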